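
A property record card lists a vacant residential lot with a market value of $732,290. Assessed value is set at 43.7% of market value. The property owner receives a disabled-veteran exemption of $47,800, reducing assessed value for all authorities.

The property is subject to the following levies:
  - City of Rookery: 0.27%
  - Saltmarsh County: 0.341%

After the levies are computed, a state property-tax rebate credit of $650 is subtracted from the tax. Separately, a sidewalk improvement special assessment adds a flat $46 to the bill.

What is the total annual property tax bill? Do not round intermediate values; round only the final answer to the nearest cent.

Assessed value = $732,290 × 0.437 = $320,010.73
Taxable value = $320,010.73 − $47,800 = $272,210.73
City of Rookery: $272,210.73 × 0.0027 = $734.968971
Saltmarsh County: $272,210.73 × 0.00341 = $928.2385893
Levies subtotal = $1,663.2075603
After credit = $1,663.2075603 − $650 = $1,013.2075603
Total = $1,013.2075603 + $46 = $1,059.2075603

$1,059.21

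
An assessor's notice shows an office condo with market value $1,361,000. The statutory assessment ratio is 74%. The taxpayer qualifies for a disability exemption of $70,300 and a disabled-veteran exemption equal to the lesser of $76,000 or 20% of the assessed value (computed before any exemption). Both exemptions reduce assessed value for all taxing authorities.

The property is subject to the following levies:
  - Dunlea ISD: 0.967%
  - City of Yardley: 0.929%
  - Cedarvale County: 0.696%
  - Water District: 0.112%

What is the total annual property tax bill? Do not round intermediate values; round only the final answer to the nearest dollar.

Assessed value = $1,361,000 × 0.74 = $1,007,140
Disabled-veteran exemption = min($76,000, 20% × $1,007,140) = min($76,000, $201,428) = $76,000 (dollar cap binds)
Taxable value = $1,007,140 − $70,300 − $76,000 = $860,840
Dunlea ISD: $860,840 × 0.00967 = $8,324.3228
City of Yardley: $860,840 × 0.00929 = $7,997.2036
Cedarvale County: $860,840 × 0.00696 = $5,991.4464
Water District: $860,840 × 0.00112 = $964.1408
Total = $23,277.1136

$23,277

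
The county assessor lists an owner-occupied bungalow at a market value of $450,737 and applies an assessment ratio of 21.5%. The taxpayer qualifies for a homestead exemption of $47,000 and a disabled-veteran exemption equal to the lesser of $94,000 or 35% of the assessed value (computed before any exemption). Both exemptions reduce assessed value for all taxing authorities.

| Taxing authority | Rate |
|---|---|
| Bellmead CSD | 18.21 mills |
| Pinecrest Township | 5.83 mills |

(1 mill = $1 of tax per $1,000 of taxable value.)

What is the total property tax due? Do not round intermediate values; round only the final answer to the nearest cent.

$384.41

Assessed value = $450,737 × 0.215 = $96,908.455
Disabled-veteran exemption = min($94,000, 35% × $96,908.455) = min($94,000, $33,917.95925) = $33,917.95925 (percentage binds)
Taxable value = $96,908.455 − $47,000 − $33,917.95925 = $15,990.49575
Bellmead CSD: $15,990.49575 × 0.01821 = $291.1869276075
Pinecrest Township: $15,990.49575 × 0.00583 = $93.2245902225
Total = $384.41151783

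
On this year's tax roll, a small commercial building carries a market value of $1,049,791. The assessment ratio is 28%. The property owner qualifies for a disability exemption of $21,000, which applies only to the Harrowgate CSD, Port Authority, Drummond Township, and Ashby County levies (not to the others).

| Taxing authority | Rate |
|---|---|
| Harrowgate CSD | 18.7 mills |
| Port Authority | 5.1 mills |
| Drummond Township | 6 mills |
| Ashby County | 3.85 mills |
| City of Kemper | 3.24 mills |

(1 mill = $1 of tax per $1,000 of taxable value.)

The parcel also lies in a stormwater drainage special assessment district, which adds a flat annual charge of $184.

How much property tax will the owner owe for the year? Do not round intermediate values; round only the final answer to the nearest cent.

$10,320.85

Assessed value = $1,049,791 × 0.28 = $293,941.48
Harrowgate CSD: ($293,941.48 − $21,000) × 0.0187 = $272,941.48 × 0.0187 = $5,104.005676
Port Authority: ($293,941.48 − $21,000) × 0.0051 = $272,941.48 × 0.0051 = $1,392.001548
Drummond Township: ($293,941.48 − $21,000) × 0.006 = $272,941.48 × 0.006 = $1,637.64888
Ashby County: ($293,941.48 − $21,000) × 0.00385 = $272,941.48 × 0.00385 = $1,050.824698
City of Kemper: $293,941.48 × 0.00324 = $952.3703952
Levies subtotal = $10,136.8511972
Total = $10,136.8511972 + $184 = $10,320.8511972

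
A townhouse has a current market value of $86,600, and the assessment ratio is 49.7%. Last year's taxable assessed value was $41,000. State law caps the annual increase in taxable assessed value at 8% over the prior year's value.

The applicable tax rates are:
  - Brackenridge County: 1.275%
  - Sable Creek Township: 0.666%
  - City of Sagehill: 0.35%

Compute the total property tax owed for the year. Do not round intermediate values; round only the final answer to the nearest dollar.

$986

Uncapped assessed value = $86,600 × 0.497 = $43,040.2
Cap limit = $41,000 × 1.08 = $44,280
Taxable assessed value = min($43,040.2, $44,280) = $43,040.2 (cap does not bind)
Brackenridge County: $43,040.2 × 0.01275 = $548.76255
Sable Creek Township: $43,040.2 × 0.00666 = $286.647732
City of Sagehill: $43,040.2 × 0.0035 = $150.6407
Total = $986.050982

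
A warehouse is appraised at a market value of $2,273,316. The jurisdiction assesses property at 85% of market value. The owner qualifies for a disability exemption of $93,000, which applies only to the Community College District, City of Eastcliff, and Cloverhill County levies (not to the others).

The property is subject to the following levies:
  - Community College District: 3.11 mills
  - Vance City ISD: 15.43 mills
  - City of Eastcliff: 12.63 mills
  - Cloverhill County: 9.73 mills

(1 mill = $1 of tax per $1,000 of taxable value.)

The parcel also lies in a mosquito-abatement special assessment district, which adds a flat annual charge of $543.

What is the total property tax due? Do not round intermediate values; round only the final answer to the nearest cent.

Assessed value = $2,273,316 × 0.85 = $1,932,318.6
Community College District: ($1,932,318.6 − $93,000) × 0.00311 = $1,839,318.6 × 0.00311 = $5,720.280846
Vance City ISD: $1,932,318.6 × 0.01543 = $29,815.675998
City of Eastcliff: ($1,932,318.6 − $93,000) × 0.01263 = $1,839,318.6 × 0.01263 = $23,230.593918
Cloverhill County: ($1,932,318.6 − $93,000) × 0.00973 = $1,839,318.6 × 0.00973 = $17,896.569978
Levies subtotal = $76,663.12074
Total = $76,663.12074 + $543 = $77,206.12074

$77,206.12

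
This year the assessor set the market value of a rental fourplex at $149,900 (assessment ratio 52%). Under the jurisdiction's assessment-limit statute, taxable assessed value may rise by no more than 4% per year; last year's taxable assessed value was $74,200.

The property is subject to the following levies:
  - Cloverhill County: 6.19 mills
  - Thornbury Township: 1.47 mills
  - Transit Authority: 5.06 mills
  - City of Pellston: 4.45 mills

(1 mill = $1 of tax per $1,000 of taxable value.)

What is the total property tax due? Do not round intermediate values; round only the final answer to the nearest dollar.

$1,325

Uncapped assessed value = $149,900 × 0.52 = $77,948
Cap limit = $74,200 × 1.04 = $77,168
Taxable assessed value = min($77,948, $77,168) = $77,168 (cap binds)
Cloverhill County: $77,168 × 0.00619 = $477.66992
Thornbury Township: $77,168 × 0.00147 = $113.43696
Transit Authority: $77,168 × 0.00506 = $390.47008
City of Pellston: $77,168 × 0.00445 = $343.3976
Total = $1,324.97456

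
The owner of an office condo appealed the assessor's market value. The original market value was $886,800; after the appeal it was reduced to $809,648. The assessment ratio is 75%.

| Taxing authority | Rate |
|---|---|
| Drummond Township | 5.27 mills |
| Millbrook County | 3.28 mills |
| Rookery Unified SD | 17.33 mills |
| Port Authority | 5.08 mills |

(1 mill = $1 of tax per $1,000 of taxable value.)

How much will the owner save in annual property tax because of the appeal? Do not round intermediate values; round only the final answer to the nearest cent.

$1,791.47

Old assessed value = $886,800 × 0.75 = $665,100
New assessed value = $809,648 × 0.75 = $607,236
Combined rate = 0.00527 + 0.00328 + 0.01733 + 0.00508 = 0.03096
Old tax = $665,100 × 0.03096 = $20,591.496
New tax = $607,236 × 0.03096 = $18,800.02656
Reduction = $20,591.496 − $18,800.02656 = $1,791.46944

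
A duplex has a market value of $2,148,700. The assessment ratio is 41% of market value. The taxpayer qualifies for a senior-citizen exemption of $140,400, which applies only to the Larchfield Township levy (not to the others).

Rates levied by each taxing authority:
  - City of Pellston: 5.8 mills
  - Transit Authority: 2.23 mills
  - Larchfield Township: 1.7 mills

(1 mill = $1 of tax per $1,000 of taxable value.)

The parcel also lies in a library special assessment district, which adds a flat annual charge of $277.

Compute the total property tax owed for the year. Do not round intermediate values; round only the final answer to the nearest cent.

Assessed value = $2,148,700 × 0.41 = $880,967
City of Pellston: $880,967 × 0.0058 = $5,109.6086
Transit Authority: $880,967 × 0.00223 = $1,964.55641
Larchfield Township: ($880,967 − $140,400) × 0.0017 = $740,567 × 0.0017 = $1,258.9639
Levies subtotal = $8,333.12891
Total = $8,333.12891 + $277 = $8,610.12891

$8,610.13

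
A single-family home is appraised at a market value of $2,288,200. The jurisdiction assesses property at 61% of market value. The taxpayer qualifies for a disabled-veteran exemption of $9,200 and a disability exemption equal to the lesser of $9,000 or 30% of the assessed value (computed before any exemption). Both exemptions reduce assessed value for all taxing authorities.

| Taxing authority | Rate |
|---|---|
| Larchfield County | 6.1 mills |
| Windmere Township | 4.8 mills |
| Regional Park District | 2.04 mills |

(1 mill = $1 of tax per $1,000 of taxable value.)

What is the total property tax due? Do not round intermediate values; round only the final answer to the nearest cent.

$17,826.17

Assessed value = $2,288,200 × 0.61 = $1,395,802
Disability exemption = min($9,000, 30% × $1,395,802) = min($9,000, $418,740.6) = $9,000 (dollar cap binds)
Taxable value = $1,395,802 − $9,200 − $9,000 = $1,377,602
Larchfield County: $1,377,602 × 0.0061 = $8,403.3722
Windmere Township: $1,377,602 × 0.0048 = $6,612.4896
Regional Park District: $1,377,602 × 0.00204 = $2,810.30808
Total = $17,826.16988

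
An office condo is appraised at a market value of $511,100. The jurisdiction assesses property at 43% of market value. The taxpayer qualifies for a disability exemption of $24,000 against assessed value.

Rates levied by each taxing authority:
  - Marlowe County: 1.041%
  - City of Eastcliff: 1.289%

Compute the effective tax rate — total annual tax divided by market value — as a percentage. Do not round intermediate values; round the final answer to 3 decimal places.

Assessed value = $511,100 × 0.43 = $219,773
Taxable value = $219,773 − $24,000 = $195,773
Marlowe County: $195,773 × 0.01041 = $2,037.99693
City of Eastcliff: $195,773 × 0.01289 = $2,523.51397
Total tax = $4,561.5109
Effective rate = $4,561.5109 ÷ $511,100 = 0.892% of market value

0.892%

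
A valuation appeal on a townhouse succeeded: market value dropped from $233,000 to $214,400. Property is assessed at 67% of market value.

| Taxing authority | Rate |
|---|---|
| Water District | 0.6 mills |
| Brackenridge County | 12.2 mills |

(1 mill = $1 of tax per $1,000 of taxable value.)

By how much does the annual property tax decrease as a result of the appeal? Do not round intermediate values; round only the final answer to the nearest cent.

Old assessed value = $233,000 × 0.67 = $156,110
New assessed value = $214,400 × 0.67 = $143,648
Combined rate = 0.0006 + 0.0122 = 0.0128
Old tax = $156,110 × 0.0128 = $1,998.208
New tax = $143,648 × 0.0128 = $1,838.6944
Reduction = $1,998.208 − $1,838.6944 = $159.5136

$159.51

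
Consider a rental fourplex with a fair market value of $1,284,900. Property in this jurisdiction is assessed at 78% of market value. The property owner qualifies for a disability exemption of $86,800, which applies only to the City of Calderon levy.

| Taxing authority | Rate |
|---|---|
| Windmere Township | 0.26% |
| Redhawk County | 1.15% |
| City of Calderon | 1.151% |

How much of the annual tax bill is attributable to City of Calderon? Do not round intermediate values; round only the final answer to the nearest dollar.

$10,537

Assessed value = $1,284,900 × 0.78 = $1,002,222
City of Calderon taxable value = $1,002,222 − $86,800 = $915,422
City of Calderon levy = $915,422 × 0.01151 = $10,536.50722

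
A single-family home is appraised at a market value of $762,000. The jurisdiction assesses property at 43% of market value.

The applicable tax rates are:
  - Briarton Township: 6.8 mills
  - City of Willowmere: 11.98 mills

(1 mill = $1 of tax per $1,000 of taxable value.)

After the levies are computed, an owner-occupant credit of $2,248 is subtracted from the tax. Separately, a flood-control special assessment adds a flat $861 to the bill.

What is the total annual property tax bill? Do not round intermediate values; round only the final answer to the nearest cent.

$4,766.45

Assessed value = $762,000 × 0.43 = $327,660
Briarton Township: $327,660 × 0.0068 = $2,228.088
City of Willowmere: $327,660 × 0.01198 = $3,925.3668
Levies subtotal = $6,153.4548
After credit = $6,153.4548 − $2,248 = $3,905.4548
Total = $3,905.4548 + $861 = $4,766.4548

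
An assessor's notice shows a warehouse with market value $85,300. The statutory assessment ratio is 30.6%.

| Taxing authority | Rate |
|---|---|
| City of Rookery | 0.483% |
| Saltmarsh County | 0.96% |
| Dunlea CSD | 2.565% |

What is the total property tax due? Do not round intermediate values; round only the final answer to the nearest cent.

$1,046.16

Assessed value = $85,300 × 0.306 = $26,101.8
City of Rookery: $26,101.8 × 0.00483 = $126.071694
Saltmarsh County: $26,101.8 × 0.0096 = $250.57728
Dunlea CSD: $26,101.8 × 0.02565 = $669.51117
Total = $126.071694 + $250.57728 + $669.51117 = $1,046.160144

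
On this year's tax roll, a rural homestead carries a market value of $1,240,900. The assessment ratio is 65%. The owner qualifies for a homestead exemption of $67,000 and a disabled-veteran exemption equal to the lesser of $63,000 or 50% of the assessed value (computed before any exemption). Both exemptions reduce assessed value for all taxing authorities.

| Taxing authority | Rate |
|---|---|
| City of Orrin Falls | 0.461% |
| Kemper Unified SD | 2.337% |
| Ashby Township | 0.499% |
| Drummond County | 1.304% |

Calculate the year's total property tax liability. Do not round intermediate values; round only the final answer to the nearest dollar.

$31,130

Assessed value = $1,240,900 × 0.65 = $806,585
Disabled-veteran exemption = min($63,000, 50% × $806,585) = min($63,000, $403,292.5) = $63,000 (dollar cap binds)
Taxable value = $806,585 − $67,000 − $63,000 = $676,585
City of Orrin Falls: $676,585 × 0.00461 = $3,119.05685
Kemper Unified SD: $676,585 × 0.02337 = $15,811.79145
Ashby Township: $676,585 × 0.00499 = $3,376.15915
Drummond County: $676,585 × 0.01304 = $8,822.6684
Total = $31,129.67585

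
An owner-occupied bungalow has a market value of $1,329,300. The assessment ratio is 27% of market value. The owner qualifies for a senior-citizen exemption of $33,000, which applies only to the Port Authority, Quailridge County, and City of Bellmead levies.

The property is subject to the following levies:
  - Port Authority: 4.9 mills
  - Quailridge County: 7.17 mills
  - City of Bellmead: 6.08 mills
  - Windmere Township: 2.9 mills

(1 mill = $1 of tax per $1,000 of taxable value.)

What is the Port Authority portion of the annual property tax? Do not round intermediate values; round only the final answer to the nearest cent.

Assessed value = $1,329,300 × 0.27 = $358,911
Port Authority taxable value = $358,911 − $33,000 = $325,911
Port Authority levy = $325,911 × 0.0049 = $1,596.9639

$1,596.96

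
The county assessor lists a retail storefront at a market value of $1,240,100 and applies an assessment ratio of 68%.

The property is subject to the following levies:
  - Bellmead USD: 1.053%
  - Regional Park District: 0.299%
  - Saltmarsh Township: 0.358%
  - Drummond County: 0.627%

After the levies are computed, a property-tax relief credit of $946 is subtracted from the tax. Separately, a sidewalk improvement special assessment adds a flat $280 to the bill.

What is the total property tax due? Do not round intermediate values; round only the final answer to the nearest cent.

Assessed value = $1,240,100 × 0.68 = $843,268
Bellmead USD: $843,268 × 0.01053 = $8,879.61204
Regional Park District: $843,268 × 0.00299 = $2,521.37132
Saltmarsh Township: $843,268 × 0.00358 = $3,018.89944
Drummond County: $843,268 × 0.00627 = $5,287.29036
Levies subtotal = $19,707.17316
After credit = $19,707.17316 − $946 = $18,761.17316
Total = $18,761.17316 + $280 = $19,041.17316

$19,041.17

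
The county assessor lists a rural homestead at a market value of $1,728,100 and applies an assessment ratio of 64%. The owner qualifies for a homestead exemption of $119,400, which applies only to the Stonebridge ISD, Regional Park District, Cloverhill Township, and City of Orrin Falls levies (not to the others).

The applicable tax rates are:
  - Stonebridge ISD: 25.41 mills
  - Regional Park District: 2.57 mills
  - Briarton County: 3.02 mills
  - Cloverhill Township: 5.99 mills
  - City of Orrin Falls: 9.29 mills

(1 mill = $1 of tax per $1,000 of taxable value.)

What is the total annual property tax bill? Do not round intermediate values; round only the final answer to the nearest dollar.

Assessed value = $1,728,100 × 0.64 = $1,105,984
Stonebridge ISD: ($1,105,984 − $119,400) × 0.02541 = $986,584 × 0.02541 = $25,069.09944
Regional Park District: ($1,105,984 − $119,400) × 0.00257 = $986,584 × 0.00257 = $2,535.52088
Briarton County: $1,105,984 × 0.00302 = $3,340.07168
Cloverhill Township: ($1,105,984 − $119,400) × 0.00599 = $986,584 × 0.00599 = $5,909.63816
City of Orrin Falls: ($1,105,984 − $119,400) × 0.00929 = $986,584 × 0.00929 = $9,165.36536
Total = $46,019.69552

$46,020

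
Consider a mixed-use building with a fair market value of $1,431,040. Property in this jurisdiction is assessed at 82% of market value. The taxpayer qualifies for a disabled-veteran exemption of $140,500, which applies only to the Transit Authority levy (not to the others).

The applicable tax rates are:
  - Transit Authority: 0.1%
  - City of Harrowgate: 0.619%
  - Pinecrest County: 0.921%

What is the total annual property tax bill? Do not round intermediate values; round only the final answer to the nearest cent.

$19,104.13

Assessed value = $1,431,040 × 0.82 = $1,173,452.8
Transit Authority: ($1,173,452.8 − $140,500) × 0.001 = $1,032,952.8 × 0.001 = $1,032.9528
City of Harrowgate: $1,173,452.8 × 0.00619 = $7,263.672832
Pinecrest County: $1,173,452.8 × 0.00921 = $10,807.500288
Total = $19,104.12592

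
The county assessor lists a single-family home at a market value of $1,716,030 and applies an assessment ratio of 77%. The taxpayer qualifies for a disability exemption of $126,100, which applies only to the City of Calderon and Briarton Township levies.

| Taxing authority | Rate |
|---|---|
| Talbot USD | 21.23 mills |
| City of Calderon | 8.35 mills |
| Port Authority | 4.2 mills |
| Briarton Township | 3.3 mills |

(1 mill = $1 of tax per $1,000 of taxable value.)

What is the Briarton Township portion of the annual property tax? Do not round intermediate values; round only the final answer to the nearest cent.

$3,944.30

Assessed value = $1,716,030 × 0.77 = $1,321,343.1
Briarton Township taxable value = $1,321,343.1 − $126,100 = $1,195,243.1
Briarton Township levy = $1,195,243.1 × 0.0033 = $3,944.30223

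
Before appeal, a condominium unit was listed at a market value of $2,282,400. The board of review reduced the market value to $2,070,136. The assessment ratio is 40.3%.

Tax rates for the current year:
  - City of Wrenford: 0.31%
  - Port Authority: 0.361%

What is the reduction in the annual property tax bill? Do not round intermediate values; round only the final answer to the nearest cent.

Old assessed value = $2,282,400 × 0.403 = $919,807.2
New assessed value = $2,070,136 × 0.403 = $834,264.808
Combined rate = 0.0031 + 0.00361 = 0.00671
Old tax = $919,807.2 × 0.00671 = $6,171.906312
New tax = $834,264.808 × 0.00671 = $5,597.91686168
Reduction = $6,171.906312 − $5,597.91686168 = $573.98945032

$573.99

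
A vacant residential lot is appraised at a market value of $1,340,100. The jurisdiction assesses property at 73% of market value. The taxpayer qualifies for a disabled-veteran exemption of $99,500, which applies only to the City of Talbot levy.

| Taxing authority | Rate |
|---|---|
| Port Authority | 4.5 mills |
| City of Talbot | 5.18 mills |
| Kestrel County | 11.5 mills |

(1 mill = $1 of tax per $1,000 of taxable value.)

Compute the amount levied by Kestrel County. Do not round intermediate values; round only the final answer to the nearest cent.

Assessed value = $1,340,100 × 0.73 = $978,273
Kestrel County taxable value = $978,273 (exemption does not apply)
Kestrel County levy = $978,273 × 0.0115 = $11,250.1395

$11,250.14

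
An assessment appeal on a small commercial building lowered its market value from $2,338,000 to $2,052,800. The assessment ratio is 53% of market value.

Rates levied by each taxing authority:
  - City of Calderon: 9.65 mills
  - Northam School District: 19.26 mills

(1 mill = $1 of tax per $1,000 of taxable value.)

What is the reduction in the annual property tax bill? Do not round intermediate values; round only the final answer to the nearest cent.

Old assessed value = $2,338,000 × 0.53 = $1,239,140
New assessed value = $2,052,800 × 0.53 = $1,087,984
Combined rate = 0.00965 + 0.01926 = 0.02891
Old tax = $1,239,140 × 0.02891 = $35,823.5374
New tax = $1,087,984 × 0.02891 = $31,453.61744
Reduction = $35,823.5374 − $31,453.61744 = $4,369.91996

$4,369.92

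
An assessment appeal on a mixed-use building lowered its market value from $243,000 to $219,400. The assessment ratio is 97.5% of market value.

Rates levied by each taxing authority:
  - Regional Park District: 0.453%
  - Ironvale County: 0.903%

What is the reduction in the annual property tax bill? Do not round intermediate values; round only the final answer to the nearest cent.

Old assessed value = $243,000 × 0.975 = $236,925
New assessed value = $219,400 × 0.975 = $213,915
Combined rate = 0.00453 + 0.00903 = 0.01356
Old tax = $236,925 × 0.01356 = $3,212.703
New tax = $213,915 × 0.01356 = $2,900.6874
Reduction = $3,212.703 − $2,900.6874 = $312.0156

$312.02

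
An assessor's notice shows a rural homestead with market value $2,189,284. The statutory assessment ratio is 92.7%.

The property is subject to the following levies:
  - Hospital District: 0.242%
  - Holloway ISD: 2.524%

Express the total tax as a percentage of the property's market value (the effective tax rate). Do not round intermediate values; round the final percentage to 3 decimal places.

2.564%

Assessed value = $2,189,284 × 0.927 = $2,029,466.268
Hospital District: $2,029,466.268 × 0.00242 = $4,911.30836856
Holloway ISD: $2,029,466.268 × 0.02524 = $51,223.72860432
Total tax = $56,135.03697288
Effective rate = $56,135.03697288 ÷ $2,189,284 = 2.564% of market value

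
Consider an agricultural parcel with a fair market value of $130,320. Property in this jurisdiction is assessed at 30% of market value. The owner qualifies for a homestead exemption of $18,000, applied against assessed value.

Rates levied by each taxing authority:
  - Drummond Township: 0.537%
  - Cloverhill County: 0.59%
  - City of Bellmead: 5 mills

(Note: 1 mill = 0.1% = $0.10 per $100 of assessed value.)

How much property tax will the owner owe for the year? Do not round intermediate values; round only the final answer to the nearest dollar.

Assessed value = $130,320 × 0.3 = $39,096
Taxable value = $39,096 − $18,000 = $21,096
Drummond Township: $21,096 × 0.00537 = $113.28552
Cloverhill County: $21,096 × 0.0059 = $124.4664
City of Bellmead: $21,096 × 0.005 = $105.48
Total = $343.23192

$343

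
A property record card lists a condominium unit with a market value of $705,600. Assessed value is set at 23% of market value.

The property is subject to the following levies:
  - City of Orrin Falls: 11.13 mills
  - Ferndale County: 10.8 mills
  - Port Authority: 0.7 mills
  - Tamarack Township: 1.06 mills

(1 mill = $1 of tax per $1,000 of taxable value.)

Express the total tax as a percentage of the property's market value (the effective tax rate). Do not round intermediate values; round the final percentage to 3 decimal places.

0.545%

Assessed value = $705,600 × 0.23 = $162,288
City of Orrin Falls: $162,288 × 0.01113 = $1,806.26544
Ferndale County: $162,288 × 0.0108 = $1,752.7104
Port Authority: $162,288 × 0.0007 = $113.6016
Tamarack Township: $162,288 × 0.00106 = $172.02528
Total tax = $3,844.60272
Effective rate = $3,844.60272 ÷ $705,600 = 0.545% of market value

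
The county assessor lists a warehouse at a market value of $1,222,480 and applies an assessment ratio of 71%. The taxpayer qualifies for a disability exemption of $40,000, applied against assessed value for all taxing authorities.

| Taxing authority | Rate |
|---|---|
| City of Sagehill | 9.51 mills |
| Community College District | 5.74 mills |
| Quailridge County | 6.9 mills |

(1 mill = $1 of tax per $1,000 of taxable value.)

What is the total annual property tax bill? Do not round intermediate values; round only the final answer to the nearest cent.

$18,339.33

Assessed value = $1,222,480 × 0.71 = $867,960.8
Taxable value = $867,960.8 − $40,000 = $827,960.8
City of Sagehill: $827,960.8 × 0.00951 = $7,873.907208
Community College District: $827,960.8 × 0.00574 = $4,752.494992
Quailridge County: $827,960.8 × 0.0069 = $5,712.92952
Total = $7,873.907208 + $4,752.494992 + $5,712.92952 = $18,339.33172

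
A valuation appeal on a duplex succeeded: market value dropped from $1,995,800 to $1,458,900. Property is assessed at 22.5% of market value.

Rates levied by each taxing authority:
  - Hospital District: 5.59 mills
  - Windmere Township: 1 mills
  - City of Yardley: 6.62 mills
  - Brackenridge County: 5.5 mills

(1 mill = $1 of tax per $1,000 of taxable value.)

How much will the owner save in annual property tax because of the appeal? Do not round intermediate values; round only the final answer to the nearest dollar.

$2,260

Old assessed value = $1,995,800 × 0.225 = $449,055
New assessed value = $1,458,900 × 0.225 = $328,252.5
Combined rate = 0.00559 + 0.001 + 0.00662 + 0.0055 = 0.01871
Old tax = $449,055 × 0.01871 = $8,401.81905
New tax = $328,252.5 × 0.01871 = $6,141.604275
Reduction = $8,401.81905 − $6,141.604275 = $2,260.214775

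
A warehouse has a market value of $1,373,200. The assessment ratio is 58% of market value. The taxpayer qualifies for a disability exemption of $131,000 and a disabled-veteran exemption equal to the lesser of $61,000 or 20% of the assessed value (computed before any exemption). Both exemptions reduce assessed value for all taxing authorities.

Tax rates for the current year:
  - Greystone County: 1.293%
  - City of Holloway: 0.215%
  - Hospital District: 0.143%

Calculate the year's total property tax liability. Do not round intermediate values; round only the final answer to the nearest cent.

$9,979.57

Assessed value = $1,373,200 × 0.58 = $796,456
Disabled-veteran exemption = min($61,000, 20% × $796,456) = min($61,000, $159,291.2) = $61,000 (dollar cap binds)
Taxable value = $796,456 − $131,000 − $61,000 = $604,456
Greystone County: $604,456 × 0.01293 = $7,815.61608
City of Holloway: $604,456 × 0.00215 = $1,299.5804
Hospital District: $604,456 × 0.00143 = $864.37208
Total = $9,979.56856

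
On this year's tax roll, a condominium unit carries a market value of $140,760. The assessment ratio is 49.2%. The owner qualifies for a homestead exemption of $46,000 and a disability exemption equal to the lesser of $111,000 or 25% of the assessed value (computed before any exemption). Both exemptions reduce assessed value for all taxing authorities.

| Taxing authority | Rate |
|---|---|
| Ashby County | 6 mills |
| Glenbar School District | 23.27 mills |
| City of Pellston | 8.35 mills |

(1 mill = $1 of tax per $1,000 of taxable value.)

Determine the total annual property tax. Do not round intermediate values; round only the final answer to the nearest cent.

Assessed value = $140,760 × 0.492 = $69,253.92
Disability exemption = min($111,000, 25% × $69,253.92) = min($111,000, $17,313.48) = $17,313.48 (percentage binds)
Taxable value = $69,253.92 − $46,000 − $17,313.48 = $5,940.44
Ashby County: $5,940.44 × 0.006 = $35.64264
Glenbar School District: $5,940.44 × 0.02327 = $138.2340388
City of Pellston: $5,940.44 × 0.00835 = $49.602674
Total = $223.4793528

$223.48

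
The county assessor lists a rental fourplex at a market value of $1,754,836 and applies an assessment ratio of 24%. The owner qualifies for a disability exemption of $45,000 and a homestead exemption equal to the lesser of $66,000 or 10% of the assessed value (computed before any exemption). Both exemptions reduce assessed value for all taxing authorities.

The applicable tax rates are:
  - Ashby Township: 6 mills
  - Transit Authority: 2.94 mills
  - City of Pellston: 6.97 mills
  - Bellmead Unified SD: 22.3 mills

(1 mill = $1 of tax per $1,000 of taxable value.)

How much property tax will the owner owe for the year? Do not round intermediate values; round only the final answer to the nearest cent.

$12,763.84

Assessed value = $1,754,836 × 0.24 = $421,160.64
Homestead exemption = min($66,000, 10% × $421,160.64) = min($66,000, $42,116.064) = $42,116.064 (percentage binds)
Taxable value = $421,160.64 − $45,000 − $42,116.064 = $334,044.576
Ashby Township: $334,044.576 × 0.006 = $2,004.267456
Transit Authority: $334,044.576 × 0.00294 = $982.09105344
City of Pellston: $334,044.576 × 0.00697 = $2,328.29069472
Bellmead Unified SD: $334,044.576 × 0.0223 = $7,449.1940448
Total = $12,763.84324896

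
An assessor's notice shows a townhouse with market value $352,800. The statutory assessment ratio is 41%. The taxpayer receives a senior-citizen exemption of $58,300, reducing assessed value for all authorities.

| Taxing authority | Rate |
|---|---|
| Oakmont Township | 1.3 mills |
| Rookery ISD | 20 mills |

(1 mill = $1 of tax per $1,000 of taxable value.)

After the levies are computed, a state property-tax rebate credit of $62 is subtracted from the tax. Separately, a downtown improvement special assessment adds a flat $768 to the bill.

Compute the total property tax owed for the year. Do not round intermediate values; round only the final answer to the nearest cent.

$2,545.21

Assessed value = $352,800 × 0.41 = $144,648
Taxable value = $144,648 − $58,300 = $86,348
Oakmont Township: $86,348 × 0.0013 = $112.2524
Rookery ISD: $86,348 × 0.02 = $1,726.96
Levies subtotal = $1,839.2124
After credit = $1,839.2124 − $62 = $1,777.2124
Total = $1,777.2124 + $768 = $2,545.2124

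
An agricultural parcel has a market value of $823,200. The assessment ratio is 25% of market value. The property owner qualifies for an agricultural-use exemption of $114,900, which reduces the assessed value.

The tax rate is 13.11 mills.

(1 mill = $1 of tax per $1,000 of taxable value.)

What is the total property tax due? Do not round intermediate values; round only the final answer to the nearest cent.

$1,191.70

Assessed value = $823,200 × 0.25 = $205,800
Taxable value = $205,800 − $114,900 = $90,900
Tax = $90,900 × 0.01311 = $1,191.699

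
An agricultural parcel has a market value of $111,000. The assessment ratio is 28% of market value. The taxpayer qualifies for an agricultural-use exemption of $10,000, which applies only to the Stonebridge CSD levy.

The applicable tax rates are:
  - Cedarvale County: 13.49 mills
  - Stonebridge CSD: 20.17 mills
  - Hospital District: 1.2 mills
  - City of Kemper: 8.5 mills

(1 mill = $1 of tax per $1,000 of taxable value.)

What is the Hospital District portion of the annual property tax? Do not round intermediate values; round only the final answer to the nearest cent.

Assessed value = $111,000 × 0.28 = $31,080
Hospital District taxable value = $31,080 (exemption does not apply)
Hospital District levy = $31,080 × 0.0012 = $37.296

$37.30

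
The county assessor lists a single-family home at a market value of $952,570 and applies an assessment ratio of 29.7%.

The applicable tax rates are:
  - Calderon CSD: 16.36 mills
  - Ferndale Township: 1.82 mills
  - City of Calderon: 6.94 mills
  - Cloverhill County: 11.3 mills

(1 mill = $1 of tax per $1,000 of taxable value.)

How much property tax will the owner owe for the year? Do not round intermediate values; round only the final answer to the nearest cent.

$10,303.70

Assessed value = $952,570 × 0.297 = $282,913.29
Calderon CSD: $282,913.29 × 0.01636 = $4,628.4614244
Ferndale Township: $282,913.29 × 0.00182 = $514.9021878
City of Calderon: $282,913.29 × 0.00694 = $1,963.4182326
Cloverhill County: $282,913.29 × 0.0113 = $3,196.920177
Total = $4,628.4614244 + $514.9021878 + $1,963.4182326 + $3,196.920177 = $10,303.7020218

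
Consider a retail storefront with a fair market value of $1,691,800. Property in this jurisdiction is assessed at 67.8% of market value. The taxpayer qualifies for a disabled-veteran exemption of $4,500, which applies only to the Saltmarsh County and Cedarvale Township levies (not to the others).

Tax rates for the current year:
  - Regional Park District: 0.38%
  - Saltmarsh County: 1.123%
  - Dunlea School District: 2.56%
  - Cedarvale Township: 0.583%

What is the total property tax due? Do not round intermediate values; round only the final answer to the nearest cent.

$53,214.73

Assessed value = $1,691,800 × 0.678 = $1,147,040.4
Regional Park District: $1,147,040.4 × 0.0038 = $4,358.75352
Saltmarsh County: ($1,147,040.4 − $4,500) × 0.01123 = $1,142,540.4 × 0.01123 = $12,830.728692
Dunlea School District: $1,147,040.4 × 0.0256 = $29,364.23424
Cedarvale Township: ($1,147,040.4 − $4,500) × 0.00583 = $1,142,540.4 × 0.00583 = $6,661.010532
Total = $53,214.726984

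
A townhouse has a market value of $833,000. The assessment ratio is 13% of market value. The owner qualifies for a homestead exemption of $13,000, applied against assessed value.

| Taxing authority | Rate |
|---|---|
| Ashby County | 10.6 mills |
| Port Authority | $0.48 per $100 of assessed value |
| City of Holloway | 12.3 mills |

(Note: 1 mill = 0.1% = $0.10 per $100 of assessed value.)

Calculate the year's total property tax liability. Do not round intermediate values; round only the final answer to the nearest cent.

$2,639.53

Assessed value = $833,000 × 0.13 = $108,290
Taxable value = $108,290 − $13,000 = $95,290
Ashby County: $95,290 × 0.0106 = $1,010.074
Port Authority: $95,290 × 0.0048 = $457.392
City of Holloway: $95,290 × 0.0123 = $1,172.067
Total = $2,639.533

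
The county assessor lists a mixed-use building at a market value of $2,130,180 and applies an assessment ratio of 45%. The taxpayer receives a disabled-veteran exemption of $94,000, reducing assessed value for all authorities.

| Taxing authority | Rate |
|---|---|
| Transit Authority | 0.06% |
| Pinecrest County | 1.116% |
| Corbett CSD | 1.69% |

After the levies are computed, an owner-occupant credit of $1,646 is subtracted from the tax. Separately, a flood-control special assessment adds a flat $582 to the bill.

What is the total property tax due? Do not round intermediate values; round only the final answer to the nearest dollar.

Assessed value = $2,130,180 × 0.45 = $958,581
Taxable value = $958,581 − $94,000 = $864,581
Transit Authority: $864,581 × 0.0006 = $518.7486
Pinecrest County: $864,581 × 0.01116 = $9,648.72396
Corbett CSD: $864,581 × 0.0169 = $14,611.4189
Levies subtotal = $24,778.89146
After credit = $24,778.89146 − $1,646 = $23,132.89146
Total = $23,132.89146 + $582 = $23,714.89146

$23,715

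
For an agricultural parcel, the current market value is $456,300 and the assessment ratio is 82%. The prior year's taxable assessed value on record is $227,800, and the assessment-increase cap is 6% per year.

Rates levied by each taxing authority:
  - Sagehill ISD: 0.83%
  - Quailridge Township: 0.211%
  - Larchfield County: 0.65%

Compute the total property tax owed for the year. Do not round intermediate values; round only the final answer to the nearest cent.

$4,083.22

Uncapped assessed value = $456,300 × 0.82 = $374,166
Cap limit = $227,800 × 1.06 = $241,468
Taxable assessed value = min($374,166, $241,468) = $241,468 (cap binds)
Sagehill ISD: $241,468 × 0.0083 = $2,004.1844
Quailridge Township: $241,468 × 0.00211 = $509.49748
Larchfield County: $241,468 × 0.0065 = $1,569.542
Total = $4,083.22388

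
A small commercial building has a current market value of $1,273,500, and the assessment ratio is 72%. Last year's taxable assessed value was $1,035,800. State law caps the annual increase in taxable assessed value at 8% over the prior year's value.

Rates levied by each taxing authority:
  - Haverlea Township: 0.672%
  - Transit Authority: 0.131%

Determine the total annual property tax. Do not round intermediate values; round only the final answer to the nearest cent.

Uncapped assessed value = $1,273,500 × 0.72 = $916,920
Cap limit = $1,035,800 × 1.08 = $1,118,664
Taxable assessed value = min($916,920, $1,118,664) = $916,920 (cap does not bind)
Haverlea Township: $916,920 × 0.00672 = $6,161.7024
Transit Authority: $916,920 × 0.00131 = $1,201.1652
Total = $7,362.8676

$7,362.87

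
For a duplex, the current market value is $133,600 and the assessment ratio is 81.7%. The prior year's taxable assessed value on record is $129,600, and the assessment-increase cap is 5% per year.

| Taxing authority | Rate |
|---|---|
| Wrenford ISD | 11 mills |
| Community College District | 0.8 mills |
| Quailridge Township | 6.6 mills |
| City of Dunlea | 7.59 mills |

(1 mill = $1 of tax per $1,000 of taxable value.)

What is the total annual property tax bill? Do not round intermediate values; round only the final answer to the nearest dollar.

$2,837

Uncapped assessed value = $133,600 × 0.817 = $109,151.2
Cap limit = $129,600 × 1.05 = $136,080
Taxable assessed value = min($109,151.2, $136,080) = $109,151.2 (cap does not bind)
Wrenford ISD: $109,151.2 × 0.011 = $1,200.6632
Community College District: $109,151.2 × 0.0008 = $87.32096
Quailridge Township: $109,151.2 × 0.0066 = $720.39792
City of Dunlea: $109,151.2 × 0.00759 = $828.457608
Total = $2,836.839688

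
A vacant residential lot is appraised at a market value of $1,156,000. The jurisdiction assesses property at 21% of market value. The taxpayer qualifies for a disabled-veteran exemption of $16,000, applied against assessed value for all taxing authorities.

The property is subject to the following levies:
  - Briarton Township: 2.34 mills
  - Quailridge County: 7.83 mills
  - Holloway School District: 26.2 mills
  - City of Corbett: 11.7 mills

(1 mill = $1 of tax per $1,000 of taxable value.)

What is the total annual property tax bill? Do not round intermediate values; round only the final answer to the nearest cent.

Assessed value = $1,156,000 × 0.21 = $242,760
Taxable value = $242,760 − $16,000 = $226,760
Briarton Township: $226,760 × 0.00234 = $530.6184
Quailridge County: $226,760 × 0.00783 = $1,775.5308
Holloway School District: $226,760 × 0.0262 = $5,941.112
City of Corbett: $226,760 × 0.0117 = $2,653.092
Total = $530.6184 + $1,775.5308 + $5,941.112 + $2,653.092 = $10,900.3532

$10,900.35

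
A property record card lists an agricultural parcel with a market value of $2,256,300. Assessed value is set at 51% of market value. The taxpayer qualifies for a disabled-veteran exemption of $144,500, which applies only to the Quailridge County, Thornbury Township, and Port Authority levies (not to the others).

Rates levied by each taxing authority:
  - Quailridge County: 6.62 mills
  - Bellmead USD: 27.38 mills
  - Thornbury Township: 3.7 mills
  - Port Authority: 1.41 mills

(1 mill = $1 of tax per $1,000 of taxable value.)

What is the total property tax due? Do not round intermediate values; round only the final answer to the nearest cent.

Assessed value = $2,256,300 × 0.51 = $1,150,713
Quailridge County: ($1,150,713 − $144,500) × 0.00662 = $1,006,213 × 0.00662 = $6,661.13006
Bellmead USD: $1,150,713 × 0.02738 = $31,506.52194
Thornbury Township: ($1,150,713 − $144,500) × 0.0037 = $1,006,213 × 0.0037 = $3,722.9881
Port Authority: ($1,150,713 − $144,500) × 0.00141 = $1,006,213 × 0.00141 = $1,418.76033
Total = $43,309.40043

$43,309.40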